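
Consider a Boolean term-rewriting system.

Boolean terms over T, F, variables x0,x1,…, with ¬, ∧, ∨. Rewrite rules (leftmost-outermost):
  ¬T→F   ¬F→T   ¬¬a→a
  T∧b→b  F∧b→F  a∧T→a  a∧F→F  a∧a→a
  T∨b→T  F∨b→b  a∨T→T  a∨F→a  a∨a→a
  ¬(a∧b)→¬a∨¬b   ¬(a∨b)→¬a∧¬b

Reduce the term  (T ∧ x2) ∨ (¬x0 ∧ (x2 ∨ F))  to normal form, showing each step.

  start: (T ∧ x2) ∨ (¬x0 ∧ (x2 ∨ F))
  →1  x2 ∨ (¬x0 ∧ (x2 ∨ F))
  →2  x2 ∨ (¬x0 ∧ x2)

Answer: normal form = x2 ∨ (¬x0 ∧ x2)  (in 2 steps)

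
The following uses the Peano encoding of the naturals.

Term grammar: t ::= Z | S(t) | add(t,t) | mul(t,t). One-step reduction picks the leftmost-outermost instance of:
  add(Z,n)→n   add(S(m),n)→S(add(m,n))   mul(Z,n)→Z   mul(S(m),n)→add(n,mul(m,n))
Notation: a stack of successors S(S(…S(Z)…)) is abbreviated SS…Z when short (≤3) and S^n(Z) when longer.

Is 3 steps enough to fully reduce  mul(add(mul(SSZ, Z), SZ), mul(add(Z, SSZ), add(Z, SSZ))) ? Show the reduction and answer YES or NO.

  start: mul(add(mul(SSZ, Z), SZ), mul(add(Z, SSZ), add(Z, SSZ)))
  →1  mul(add(add(Z, mul(SZ, Z)), SZ), mul(add(Z, SSZ), add(Z, SSZ)))
  →2  mul(add(mul(SZ, Z), SZ), mul(add(Z, SSZ), add(Z, SSZ)))
  →3  mul(add(add(Z, mul(Z, Z)), SZ), mul(add(Z, SSZ), add(Z, SSZ)))

Answer: NO — after 3 steps the term is mul(add(add(Z, mul(Z, Z)), SZ), mul(add(Z, SSZ), add(Z, SSZ))), not yet normal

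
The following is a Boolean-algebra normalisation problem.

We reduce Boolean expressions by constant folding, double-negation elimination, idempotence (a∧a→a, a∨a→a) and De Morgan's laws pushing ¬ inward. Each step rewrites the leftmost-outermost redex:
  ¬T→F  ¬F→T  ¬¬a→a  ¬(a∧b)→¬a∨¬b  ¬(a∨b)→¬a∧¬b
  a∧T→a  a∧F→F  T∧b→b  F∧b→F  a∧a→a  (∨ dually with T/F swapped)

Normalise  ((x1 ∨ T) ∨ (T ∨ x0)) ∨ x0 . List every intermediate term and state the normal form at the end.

Answer: normal form = T  (in 3 steps)

Derivation:
  start: ((x1 ∨ T) ∨ (T ∨ x0)) ∨ x0
  step 1: (T ∨ (T ∨ x0)) ∨ x0
  step 2: T ∨ x0
  step 3: T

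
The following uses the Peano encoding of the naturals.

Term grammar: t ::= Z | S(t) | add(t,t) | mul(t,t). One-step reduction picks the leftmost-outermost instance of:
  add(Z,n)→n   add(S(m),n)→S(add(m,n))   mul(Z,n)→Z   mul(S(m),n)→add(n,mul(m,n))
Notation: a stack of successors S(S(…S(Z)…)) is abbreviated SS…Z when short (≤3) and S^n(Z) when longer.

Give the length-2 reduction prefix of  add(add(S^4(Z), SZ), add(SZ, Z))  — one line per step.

  start: add(add(S^4(Z), SZ), add(SZ, Z))
  step 1: add(S(add(SSSZ, SZ)), add(SZ, Z))
  step 2: S(add(add(SSSZ, SZ), add(SZ, Z)))

Answer: after 2 steps: S(add(add(SSSZ, SZ), add(SZ, Z)))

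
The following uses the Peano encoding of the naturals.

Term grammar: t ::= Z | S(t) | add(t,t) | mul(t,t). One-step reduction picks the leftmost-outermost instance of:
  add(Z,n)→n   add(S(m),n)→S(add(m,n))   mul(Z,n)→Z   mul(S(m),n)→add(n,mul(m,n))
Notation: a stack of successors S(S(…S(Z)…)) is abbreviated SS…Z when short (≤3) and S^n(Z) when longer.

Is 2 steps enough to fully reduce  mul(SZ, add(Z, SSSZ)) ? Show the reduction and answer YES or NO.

Answer: NO — after 2 steps the term is add(SSSZ, mul(Z, add(Z, SSSZ))), not yet normal

Derivation:
  start: mul(SZ, add(Z, SSSZ))
  [1] add(add(Z, SSSZ), mul(Z, add(Z, SSSZ)))
  [2] add(SSSZ, mul(Z, add(Z, SSSZ)))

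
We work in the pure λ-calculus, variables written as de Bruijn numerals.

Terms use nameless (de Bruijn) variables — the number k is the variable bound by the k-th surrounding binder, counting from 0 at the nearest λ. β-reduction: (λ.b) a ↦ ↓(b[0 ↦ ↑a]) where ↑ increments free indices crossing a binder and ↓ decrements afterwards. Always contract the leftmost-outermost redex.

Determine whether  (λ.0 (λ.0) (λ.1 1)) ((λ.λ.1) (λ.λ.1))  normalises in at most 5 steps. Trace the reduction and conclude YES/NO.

  start: (λ.0 (λ.0) (λ.1 1)) ((λ.λ.1) (λ.λ.1))
  step 1: (λ.λ.1) (λ.λ.1) (λ.0) (λ.(λ.λ.1) (λ.λ.1) ((λ.λ.1) (λ.λ.1)))
  step 2: (λ.λ.λ.1) (λ.0) (λ.(λ.λ.1) (λ.λ.1) ((λ.λ.1) (λ.λ.1)))
  step 3: (λ.λ.1) (λ.(λ.λ.1) (λ.λ.1) ((λ.λ.1) (λ.λ.1)))
  step 4: λ.λ.(λ.λ.1) (λ.λ.1) ((λ.λ.1) (λ.λ.1))
  step 5: λ.λ.(λ.λ.λ.1) ((λ.λ.1) (λ.λ.1))

Answer: NO — after 5 steps the term is λ.λ.(λ.λ.λ.1) ((λ.λ.1) (λ.λ.1)), not yet normal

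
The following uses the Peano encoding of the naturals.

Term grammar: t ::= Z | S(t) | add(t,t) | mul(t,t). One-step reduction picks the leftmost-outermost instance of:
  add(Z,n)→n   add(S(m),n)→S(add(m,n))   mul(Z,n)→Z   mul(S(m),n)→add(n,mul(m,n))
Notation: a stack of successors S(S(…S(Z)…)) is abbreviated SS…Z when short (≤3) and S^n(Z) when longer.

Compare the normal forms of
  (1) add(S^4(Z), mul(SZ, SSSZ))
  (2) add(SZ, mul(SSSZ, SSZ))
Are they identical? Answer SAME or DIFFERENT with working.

Answer: SAME — A ⇓ S^7(Z), B ⇓ S^7(Z)

Working:
Term A:
  start: add(S^4(Z), mul(SZ, SSSZ))
  [1] S(add(SSSZ, mul(SZ, SSSZ)))
  [2] S(S(add(SSZ, mul(SZ, SSSZ))))
  [3] S(S(S(add(SZ, mul(SZ, SSSZ)))))
  [4] S(S(S(S(add(Z, mul(SZ, SSSZ))))))
  [5] S(S(S(S(mul(SZ, SSSZ)))))
  [6] S(S(S(S(add(SSSZ, mul(Z, SSSZ))))))
  [7] S(S(S(S(S(add(SSZ, mul(Z, SSSZ)))))))
  [8] S(S(S(S(S(S(add(SZ, mul(Z, SSSZ))))))))
  [9] S(S(S(S(S(S(S(add(Z, mul(Z, SSSZ)))))))))
  [10] S(S(S(S(S(S(S(mul(Z, SSSZ))))))))
  [11] S^7(Z)

Term B:
  start: add(SZ, mul(SSSZ, SSZ))
  [1] S(add(Z, mul(SSSZ, SSZ)))
  [2] S(mul(SSSZ, SSZ))
  [3] S(add(SSZ, mul(SSZ, SSZ)))
  [4] S(S(add(SZ, mul(SSZ, SSZ))))
  [5] S(S(S(add(Z, mul(SSZ, SSZ)))))
  [6] S(S(S(mul(SSZ, SSZ))))
  [7] S(S(S(add(SSZ, mul(SZ, SSZ)))))
  [8] S(S(S(S(add(SZ, mul(SZ, SSZ))))))
  [9] S(S(S(S(S(add(Z, mul(SZ, SSZ)))))))
  [10] S(S(S(S(S(mul(SZ, SSZ))))))
  [11] S(S(S(S(S(add(SSZ, mul(Z, SSZ)))))))
  [12] S(S(S(S(S(S(add(SZ, mul(Z, SSZ))))))))
  [13] S(S(S(S(S(S(S(add(Z, mul(Z, SSZ)))))))))
  [14] S(S(S(S(S(S(S(mul(Z, SSZ))))))))
  [15] S^7(Z)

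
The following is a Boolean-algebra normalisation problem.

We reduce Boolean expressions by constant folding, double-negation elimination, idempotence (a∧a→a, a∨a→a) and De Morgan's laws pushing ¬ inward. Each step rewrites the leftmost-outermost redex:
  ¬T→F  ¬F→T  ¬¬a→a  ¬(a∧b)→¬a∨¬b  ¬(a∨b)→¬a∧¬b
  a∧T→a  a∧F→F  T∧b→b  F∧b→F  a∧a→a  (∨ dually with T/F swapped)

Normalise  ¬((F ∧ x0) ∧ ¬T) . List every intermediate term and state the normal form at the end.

Answer: normal form = T  (in 5 steps)

Derivation:
  start: ¬((F ∧ x0) ∧ ¬T)
  [1] ¬(F ∧ x0) ∨ ¬¬T
  [2] (¬F ∨ ¬x0) ∨ ¬¬T
  [3] (T ∨ ¬x0) ∨ ¬¬T
  [4] T ∨ ¬¬T
  [5] T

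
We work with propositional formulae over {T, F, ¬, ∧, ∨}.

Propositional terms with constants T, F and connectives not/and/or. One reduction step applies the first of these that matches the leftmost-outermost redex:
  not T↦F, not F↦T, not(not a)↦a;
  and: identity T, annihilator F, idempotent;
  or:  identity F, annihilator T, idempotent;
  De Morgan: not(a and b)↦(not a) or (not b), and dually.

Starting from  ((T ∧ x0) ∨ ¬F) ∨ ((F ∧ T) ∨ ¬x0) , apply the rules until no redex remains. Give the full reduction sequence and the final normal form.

  start: ((T ∧ x0) ∨ ¬F) ∨ ((F ∧ T) ∨ ¬x0)
  step 1: (x0 ∨ ¬F) ∨ ((F ∧ T) ∨ ¬x0)
  step 2: (x0 ∨ T) ∨ ((F ∧ T) ∨ ¬x0)
  step 3: T ∨ ((F ∧ T) ∨ ¬x0)
  step 4: T

Answer: normal form = T  (in 4 steps)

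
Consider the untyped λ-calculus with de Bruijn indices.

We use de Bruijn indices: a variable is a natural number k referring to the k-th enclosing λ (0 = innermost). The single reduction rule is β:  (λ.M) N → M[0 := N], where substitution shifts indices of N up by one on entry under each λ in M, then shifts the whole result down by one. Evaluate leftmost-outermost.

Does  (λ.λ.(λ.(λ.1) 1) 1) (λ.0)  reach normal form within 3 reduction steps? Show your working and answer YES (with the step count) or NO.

  start: (λ.λ.(λ.(λ.1) 1) 1) (λ.0)
  step 1: λ.(λ.(λ.1) 1) (λ.0)
  step 2: λ.(λ.λ.0) 0
  step 3: λ.λ.0

Answer: YES — reaches normal form λ.λ.0 in 3 ≤ 3 steps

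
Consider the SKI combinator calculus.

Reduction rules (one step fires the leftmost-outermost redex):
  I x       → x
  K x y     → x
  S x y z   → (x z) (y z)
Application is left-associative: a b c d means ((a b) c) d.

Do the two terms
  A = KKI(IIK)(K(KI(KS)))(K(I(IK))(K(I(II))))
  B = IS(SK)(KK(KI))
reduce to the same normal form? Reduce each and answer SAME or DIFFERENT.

Answer: DIFFERENT — A ⇓ KK, B ⇓ S(SK)K

Derivation:
Term A:
  start: KKI(IIK)(K(KI(KS)))(K(I(IK))(K(I(II))))
  [1] K(IIK)(K(KI(KS)))(K(I(IK))(K(I(II))))
  [2] IIK(K(I(IK))(K(I(II))))
  [3] IK(K(I(IK))(K(I(II))))
  [4] K(K(I(IK))(K(I(II))))
  [5] K(I(IK))
  [6] K(IK)
  [7] KK

Term B:
  start: IS(SK)(KK(KI))
  [1] S(SK)(KK(KI))
  [2] S(SK)K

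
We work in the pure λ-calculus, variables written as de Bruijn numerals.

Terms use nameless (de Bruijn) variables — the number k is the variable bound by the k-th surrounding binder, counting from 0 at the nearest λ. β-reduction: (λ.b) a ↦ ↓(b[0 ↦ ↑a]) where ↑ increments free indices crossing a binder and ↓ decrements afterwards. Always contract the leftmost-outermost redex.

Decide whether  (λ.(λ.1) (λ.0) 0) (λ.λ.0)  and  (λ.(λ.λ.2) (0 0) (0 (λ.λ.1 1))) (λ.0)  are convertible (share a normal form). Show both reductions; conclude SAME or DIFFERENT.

Term A:
  start: (λ.(λ.1) (λ.0) 0) (λ.λ.0)
  →1  (λ.λ.λ.0) (λ.0) (λ.λ.0)
  →2  (λ.λ.0) (λ.λ.0)
  →3  λ.0

Term B:
  start: (λ.(λ.λ.2) (0 0) (0 (λ.λ.1 1))) (λ.0)
  →1  (λ.λ.λ.0) ((λ.0) (λ.0)) ((λ.0) (λ.λ.1 1))
  →2  (λ.λ.0) ((λ.0) (λ.λ.1 1))
  →3  λ.0

Answer: SAME — A ⇓ λ.0, B ⇓ λ.0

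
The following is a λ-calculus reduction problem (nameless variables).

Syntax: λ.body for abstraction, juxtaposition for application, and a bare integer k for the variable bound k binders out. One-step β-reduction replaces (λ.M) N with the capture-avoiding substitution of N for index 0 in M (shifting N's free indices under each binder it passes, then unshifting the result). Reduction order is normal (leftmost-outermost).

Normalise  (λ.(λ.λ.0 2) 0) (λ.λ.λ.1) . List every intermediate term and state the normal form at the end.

Answer: normal form = λ.0 (λ.λ.λ.1)  (in 2 steps)

Working:
  start: (λ.(λ.λ.0 2) 0) (λ.λ.λ.1)
  step 1: (λ.λ.0 (λ.λ.λ.1)) (λ.λ.λ.1)
  step 2: λ.0 (λ.λ.λ.1)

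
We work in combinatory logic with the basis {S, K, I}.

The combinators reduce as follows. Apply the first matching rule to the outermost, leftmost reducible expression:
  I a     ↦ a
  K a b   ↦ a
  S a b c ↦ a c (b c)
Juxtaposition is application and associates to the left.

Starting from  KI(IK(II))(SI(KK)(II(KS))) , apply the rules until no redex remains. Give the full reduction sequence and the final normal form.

Answer: normal form = S  (in 7 steps)

Reduction:
  start: KI(IK(II))(SI(KK)(II(KS)))
  →1  I(SI(KK)(II(KS)))
  →2  SI(KK)(II(KS))
  →3  I(II(KS))(KK(II(KS)))
  →4  II(KS)(KK(II(KS)))
  →5  I(KS)(KK(II(KS)))
  →6  KS(KK(II(KS)))
  →7  S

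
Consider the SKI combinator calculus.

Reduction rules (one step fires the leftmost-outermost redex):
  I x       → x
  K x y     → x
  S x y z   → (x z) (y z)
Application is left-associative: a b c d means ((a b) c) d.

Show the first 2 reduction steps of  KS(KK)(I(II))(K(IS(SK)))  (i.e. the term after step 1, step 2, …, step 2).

  start: KS(KK)(I(II))(K(IS(SK)))
  →1  S(I(II))(K(IS(SK)))
  →2  S(II)(K(IS(SK)))

Answer: after 2 steps: S(II)(K(IS(SK)))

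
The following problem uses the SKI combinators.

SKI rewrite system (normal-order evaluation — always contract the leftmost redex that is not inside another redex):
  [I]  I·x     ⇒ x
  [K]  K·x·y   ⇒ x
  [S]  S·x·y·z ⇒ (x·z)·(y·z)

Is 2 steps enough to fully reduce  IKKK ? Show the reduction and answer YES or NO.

  start: IKKK
  step 1: KKK
  step 2: K

Answer: YES — reaches normal form K in 2 ≤ 2 steps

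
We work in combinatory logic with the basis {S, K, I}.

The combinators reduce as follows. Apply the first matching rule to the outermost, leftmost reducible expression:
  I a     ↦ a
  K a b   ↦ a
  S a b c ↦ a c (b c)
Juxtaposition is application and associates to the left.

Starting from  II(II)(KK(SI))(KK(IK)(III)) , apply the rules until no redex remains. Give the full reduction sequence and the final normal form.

Answer: normal form = K(KI)  (in 8 steps)

Reduction:
  start: II(II)(KK(SI))(KK(IK)(III))
  step 1: I(II)(KK(SI))(KK(IK)(III))
  step 2: II(KK(SI))(KK(IK)(III))
  step 3: I(KK(SI))(KK(IK)(III))
  step 4: KK(SI)(KK(IK)(III))
  step 5: K(KK(IK)(III))
  step 6: K(K(III))
  step 7: K(K(II))
  step 8: K(KI)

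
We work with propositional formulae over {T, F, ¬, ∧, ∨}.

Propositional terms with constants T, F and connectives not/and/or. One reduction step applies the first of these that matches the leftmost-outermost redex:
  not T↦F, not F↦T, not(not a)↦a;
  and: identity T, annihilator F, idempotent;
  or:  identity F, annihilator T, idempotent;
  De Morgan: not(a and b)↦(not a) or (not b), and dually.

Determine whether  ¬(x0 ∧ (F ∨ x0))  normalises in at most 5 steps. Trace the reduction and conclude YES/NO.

  start: ¬(x0 ∧ (F ∨ x0))
  →1  ¬x0 ∨ ¬(F ∨ x0)
  →2  ¬x0 ∨ (¬F ∧ ¬x0)
  →3  ¬x0 ∨ (T ∧ ¬x0)
  →4  ¬x0 ∨ ¬x0
  →5  ¬x0

Answer: YES — reaches normal form ¬x0 in 5 ≤ 5 steps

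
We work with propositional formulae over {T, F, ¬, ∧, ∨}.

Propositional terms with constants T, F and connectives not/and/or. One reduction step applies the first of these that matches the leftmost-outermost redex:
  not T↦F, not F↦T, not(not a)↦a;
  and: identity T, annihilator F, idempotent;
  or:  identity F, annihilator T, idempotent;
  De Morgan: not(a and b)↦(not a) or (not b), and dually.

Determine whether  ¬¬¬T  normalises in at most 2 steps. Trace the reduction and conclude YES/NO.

  start: ¬¬¬T
  step 1: ¬T
  step 2: F

Answer: YES — reaches normal form F in 2 ≤ 2 steps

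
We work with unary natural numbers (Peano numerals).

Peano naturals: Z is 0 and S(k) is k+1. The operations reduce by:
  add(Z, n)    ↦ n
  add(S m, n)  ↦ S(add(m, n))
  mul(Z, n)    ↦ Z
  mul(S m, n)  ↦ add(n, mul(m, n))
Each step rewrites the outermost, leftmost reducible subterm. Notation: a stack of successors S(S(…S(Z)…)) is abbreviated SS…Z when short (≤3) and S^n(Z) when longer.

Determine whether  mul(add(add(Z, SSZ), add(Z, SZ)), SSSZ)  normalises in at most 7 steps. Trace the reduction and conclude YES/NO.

  start: mul(add(add(Z, SSZ), add(Z, SZ)), SSSZ)
  step 1: mul(add(SSZ, add(Z, SZ)), SSSZ)
  step 2: mul(S(add(SZ, add(Z, SZ))), SSSZ)
  step 3: add(SSSZ, mul(add(SZ, add(Z, SZ)), SSSZ))
  step 4: S(add(SSZ, mul(add(SZ, add(Z, SZ)), SSSZ)))
  step 5: S(S(add(SZ, mul(add(SZ, add(Z, SZ)), SSSZ))))
  step 6: S(S(S(add(Z, mul(add(SZ, add(Z, SZ)), SSSZ)))))
  step 7: S(S(S(mul(add(SZ, add(Z, SZ)), SSSZ))))

Answer: NO — after 7 steps the term is S(S(S(mul(add(SZ, add(Z, SZ)), SSSZ)))), not yet normal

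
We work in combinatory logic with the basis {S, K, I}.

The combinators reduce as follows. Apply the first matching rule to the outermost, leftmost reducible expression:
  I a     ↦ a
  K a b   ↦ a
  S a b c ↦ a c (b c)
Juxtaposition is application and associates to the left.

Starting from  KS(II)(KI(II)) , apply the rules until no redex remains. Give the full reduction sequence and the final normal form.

Answer: normal form = SI  (in 2 steps)

Reduction:
  start: KS(II)(KI(II))
  step 1: S(KI(II))
  step 2: SI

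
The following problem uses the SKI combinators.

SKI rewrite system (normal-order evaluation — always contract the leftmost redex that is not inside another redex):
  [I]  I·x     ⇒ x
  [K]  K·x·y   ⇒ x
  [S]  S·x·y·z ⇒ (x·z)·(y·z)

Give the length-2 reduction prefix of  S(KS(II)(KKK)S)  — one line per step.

Answer: after 2 steps: S(SKS)

Derivation:
  start: S(KS(II)(KKK)S)
  step 1: S(S(KKK)S)
  step 2: S(SKS)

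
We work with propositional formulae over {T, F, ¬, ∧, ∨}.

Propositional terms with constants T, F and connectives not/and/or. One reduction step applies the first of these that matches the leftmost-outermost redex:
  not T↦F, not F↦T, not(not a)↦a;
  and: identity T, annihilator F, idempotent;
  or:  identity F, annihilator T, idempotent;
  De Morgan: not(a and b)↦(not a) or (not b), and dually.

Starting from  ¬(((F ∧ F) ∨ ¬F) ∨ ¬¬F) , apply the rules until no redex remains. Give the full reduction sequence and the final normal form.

  start: ¬(((F ∧ F) ∨ ¬F) ∨ ¬¬F)
  step 1: ¬((F ∧ F) ∨ ¬F) ∧ ¬¬¬F
  step 2: (¬(F ∧ F) ∧ ¬¬F) ∧ ¬¬¬F
  step 3: ((¬F ∨ ¬F) ∧ ¬¬F) ∧ ¬¬¬F
  step 4: (¬F ∧ ¬¬F) ∧ ¬¬¬F
  step 5: (T ∧ ¬¬F) ∧ ¬¬¬F
  step 6: ¬¬F ∧ ¬¬¬F
  step 7: F ∧ ¬¬¬F
  step 8: F

Answer: normal form = F  (in 8 steps)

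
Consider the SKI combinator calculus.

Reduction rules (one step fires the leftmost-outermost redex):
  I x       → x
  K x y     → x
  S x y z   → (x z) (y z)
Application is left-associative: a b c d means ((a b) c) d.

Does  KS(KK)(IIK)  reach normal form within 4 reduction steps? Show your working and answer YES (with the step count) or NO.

  start: KS(KK)(IIK)
  step 1: S(IIK)
  step 2: S(IK)
  step 3: SK

Answer: YES — reaches normal form SK in 3 ≤ 4 steps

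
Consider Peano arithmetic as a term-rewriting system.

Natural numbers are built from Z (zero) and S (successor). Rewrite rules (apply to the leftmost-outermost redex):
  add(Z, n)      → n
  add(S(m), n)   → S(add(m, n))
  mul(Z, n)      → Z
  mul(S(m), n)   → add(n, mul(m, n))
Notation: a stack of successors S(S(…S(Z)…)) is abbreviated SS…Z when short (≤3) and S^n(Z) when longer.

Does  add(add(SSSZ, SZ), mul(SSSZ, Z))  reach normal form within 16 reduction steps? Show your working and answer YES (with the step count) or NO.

  start: add(add(SSSZ, SZ), mul(SSSZ, Z))
  [1] add(S(add(SSZ, SZ)), mul(SSSZ, Z))
  [2] S(add(add(SSZ, SZ), mul(SSSZ, Z)))
  [3] S(add(S(add(SZ, SZ)), mul(SSSZ, Z)))
  [4] S(S(add(add(SZ, SZ), mul(SSSZ, Z))))
  [5] S(S(add(S(add(Z, SZ)), mul(SSSZ, Z))))
  [6] S(S(S(add(add(Z, SZ), mul(SSSZ, Z)))))
  [7] S(S(S(add(SZ, mul(SSSZ, Z)))))
  [8] S(S(S(S(add(Z, mul(SSSZ, Z))))))
  [9] S(S(S(S(mul(SSSZ, Z)))))
  [10] S(S(S(S(add(Z, mul(SSZ, Z))))))
  [11] S(S(S(S(mul(SSZ, Z)))))
  [12] S(S(S(S(add(Z, mul(SZ, Z))))))
  [13] S(S(S(S(mul(SZ, Z)))))
  [14] S(S(S(S(add(Z, mul(Z, Z))))))
  [15] S(S(S(S(mul(Z, Z)))))
  [16] S^4(Z)

Answer: YES — reaches normal form S^4(Z) in 16 ≤ 16 steps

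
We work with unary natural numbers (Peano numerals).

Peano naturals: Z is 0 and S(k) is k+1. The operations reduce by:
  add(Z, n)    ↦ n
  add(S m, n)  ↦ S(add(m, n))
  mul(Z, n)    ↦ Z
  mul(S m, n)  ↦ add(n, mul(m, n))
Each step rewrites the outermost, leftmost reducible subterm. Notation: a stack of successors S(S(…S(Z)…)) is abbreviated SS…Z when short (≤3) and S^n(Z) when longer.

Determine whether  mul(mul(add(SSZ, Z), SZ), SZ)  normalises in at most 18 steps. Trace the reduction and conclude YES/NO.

  start: mul(mul(add(SSZ, Z), SZ), SZ)
  [1] mul(mul(S(add(SZ, Z)), SZ), SZ)
  [2] mul(add(SZ, mul(add(SZ, Z), SZ)), SZ)
  [3] mul(S(add(Z, mul(add(SZ, Z), SZ))), SZ)
  [4] add(SZ, mul(add(Z, mul(add(SZ, Z), SZ)), SZ))
  [5] S(add(Z, mul(add(Z, mul(add(SZ, Z), SZ)), SZ)))
  [6] S(mul(add(Z, mul(add(SZ, Z), SZ)), SZ))
  [7] S(mul(mul(add(SZ, Z), SZ), SZ))
  [8] S(mul(mul(S(add(Z, Z)), SZ), SZ))
  [9] S(mul(add(SZ, mul(add(Z, Z), SZ)), SZ))
  [10] S(mul(S(add(Z, mul(add(Z, Z), SZ))), SZ))
  [11] S(add(SZ, mul(add(Z, mul(add(Z, Z), SZ)), SZ)))
  [12] S(S(add(Z, mul(add(Z, mul(add(Z, Z), SZ)), SZ))))
  [13] S(S(mul(add(Z, mul(add(Z, Z), SZ)), SZ)))
  [14] S(S(mul(mul(add(Z, Z), SZ), SZ)))
  [15] S(S(mul(mul(Z, SZ), SZ)))
  [16] S(S(mul(Z, SZ)))
  [17] SSZ

Answer: YES — reaches normal form SSZ in 17 ≤ 18 steps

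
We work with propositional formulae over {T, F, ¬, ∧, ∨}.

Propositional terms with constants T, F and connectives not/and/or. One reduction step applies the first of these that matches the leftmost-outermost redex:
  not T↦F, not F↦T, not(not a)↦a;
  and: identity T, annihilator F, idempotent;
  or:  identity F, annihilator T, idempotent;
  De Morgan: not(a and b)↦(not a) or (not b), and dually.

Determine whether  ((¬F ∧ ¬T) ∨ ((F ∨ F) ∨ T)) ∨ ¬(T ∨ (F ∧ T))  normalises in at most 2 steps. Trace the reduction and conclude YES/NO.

  start: ((¬F ∧ ¬T) ∨ ((F ∨ F) ∨ T)) ∨ ¬(T ∨ (F ∧ T))
  [1] ((T ∧ ¬T) ∨ ((F ∨ F) ∨ T)) ∨ ¬(T ∨ (F ∧ T))
  [2] (¬T ∨ ((F ∨ F) ∨ T)) ∨ ¬(T ∨ (F ∧ T))

Answer: NO — after 2 steps the term is (¬T ∨ ((F ∨ F) ∨ T)) ∨ ¬(T ∨ (F ∧ T)), not yet normal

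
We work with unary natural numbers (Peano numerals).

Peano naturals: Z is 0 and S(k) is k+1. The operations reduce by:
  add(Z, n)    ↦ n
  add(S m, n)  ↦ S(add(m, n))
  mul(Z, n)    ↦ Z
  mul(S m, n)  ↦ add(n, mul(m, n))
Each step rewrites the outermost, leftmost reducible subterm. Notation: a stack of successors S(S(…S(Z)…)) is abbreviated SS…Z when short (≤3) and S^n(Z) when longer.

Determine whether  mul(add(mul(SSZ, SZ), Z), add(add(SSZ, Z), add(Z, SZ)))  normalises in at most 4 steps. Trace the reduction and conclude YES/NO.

  start: mul(add(mul(SSZ, SZ), Z), add(add(SSZ, Z), add(Z, SZ)))
  step 1: mul(add(add(SZ, mul(SZ, SZ)), Z), add(add(SSZ, Z), add(Z, SZ)))
  step 2: mul(add(S(add(Z, mul(SZ, SZ))), Z), add(add(SSZ, Z), add(Z, SZ)))
  step 3: mul(S(add(add(Z, mul(SZ, SZ)), Z)), add(add(SSZ, Z), add(Z, SZ)))
  step 4: add(add(add(SSZ, Z), add(Z, SZ)), mul(add(add(Z, mul(SZ, SZ)), Z), add(add(SSZ, Z), add(Z, SZ))))

Answer: NO — after 4 steps the term is add(add(add(SSZ, Z), add(Z, SZ)), mul(add(add(Z, mul(SZ, SZ)), Z), add(add(SSZ, Z), add(Z, SZ)))), not yet normal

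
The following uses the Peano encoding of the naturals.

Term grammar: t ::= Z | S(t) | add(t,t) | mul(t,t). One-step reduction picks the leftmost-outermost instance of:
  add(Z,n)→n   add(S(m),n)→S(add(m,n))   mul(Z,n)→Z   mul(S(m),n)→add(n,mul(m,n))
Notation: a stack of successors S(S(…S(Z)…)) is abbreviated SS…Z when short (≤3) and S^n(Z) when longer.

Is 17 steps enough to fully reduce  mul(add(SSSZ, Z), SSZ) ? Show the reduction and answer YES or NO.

Answer: YES — reaches normal form S^6(Z) in 17 ≤ 17 steps

Derivation:
  start: mul(add(SSSZ, Z), SSZ)
  →1  mul(S(add(SSZ, Z)), SSZ)
  →2  add(SSZ, mul(add(SSZ, Z), SSZ))
  →3  S(add(SZ, mul(add(SSZ, Z), SSZ)))
  →4  S(S(add(Z, mul(add(SSZ, Z), SSZ))))
  →5  S(S(mul(add(SSZ, Z), SSZ)))
  →6  S(S(mul(S(add(SZ, Z)), SSZ)))
  →7  S(S(add(SSZ, mul(add(SZ, Z), SSZ))))
  →8  S(S(S(add(SZ, mul(add(SZ, Z), SSZ)))))
  →9  S(S(S(S(add(Z, mul(add(SZ, Z), SSZ))))))
  →10  S(S(S(S(mul(add(SZ, Z), SSZ)))))
  →11  S(S(S(S(mul(S(add(Z, Z)), SSZ)))))
  →12  S(S(S(S(add(SSZ, mul(add(Z, Z), SSZ))))))
  →13  S(S(S(S(S(add(SZ, mul(add(Z, Z), SSZ)))))))
  →14  S(S(S(S(S(S(add(Z, mul(add(Z, Z), SSZ))))))))
  →15  S(S(S(S(S(S(mul(add(Z, Z), SSZ)))))))
  →16  S(S(S(S(S(S(mul(Z, SSZ)))))))
  →17  S^6(Z)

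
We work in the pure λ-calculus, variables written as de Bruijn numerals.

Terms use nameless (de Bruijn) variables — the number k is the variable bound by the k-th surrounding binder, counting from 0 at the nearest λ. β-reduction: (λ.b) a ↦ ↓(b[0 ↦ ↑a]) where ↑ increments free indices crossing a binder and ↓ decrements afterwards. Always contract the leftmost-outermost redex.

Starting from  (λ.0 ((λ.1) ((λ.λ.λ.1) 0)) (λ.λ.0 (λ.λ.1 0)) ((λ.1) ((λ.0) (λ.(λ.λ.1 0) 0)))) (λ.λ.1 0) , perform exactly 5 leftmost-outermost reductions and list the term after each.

  start: (λ.0 ((λ.1) ((λ.λ.λ.1) 0)) (λ.λ.0 (λ.λ.1 0)) ((λ.1) ((λ.0) (λ.(λ.λ.1 0) 0)))) (λ.λ.1 0)
  [1] (λ.λ.1 0) ((λ.λ.λ.1 0) ((λ.λ.λ.1) (λ.λ.1 0))) (λ.λ.0 (λ.λ.1 0)) ((λ.λ.λ.1 0) ((λ.0) (λ.(λ.λ.1 0) 0)))
  [2] (λ.(λ.λ.λ.1 0) ((λ.λ.λ.1) (λ.λ.1 0)) 0) (λ.λ.0 (λ.λ.1 0)) ((λ.λ.λ.1 0) ((λ.0) (λ.(λ.λ.1 0) 0)))
  [3] (λ.λ.λ.1 0) ((λ.λ.λ.1) (λ.λ.1 0)) (λ.λ.0 (λ.λ.1 0)) ((λ.λ.λ.1 0) ((λ.0) (λ.(λ.λ.1 0) 0)))
  [4] (λ.λ.1 0) (λ.λ.0 (λ.λ.1 0)) ((λ.λ.λ.1 0) ((λ.0) (λ.(λ.λ.1 0) 0)))
  [5] (λ.(λ.λ.0 (λ.λ.1 0)) 0) ((λ.λ.λ.1 0) ((λ.0) (λ.(λ.λ.1 0) 0)))

Answer: after 5 steps: (λ.(λ.λ.0 (λ.λ.1 0)) 0) ((λ.λ.λ.1 0) ((λ.0) (λ.(λ.λ.1 0) 0)))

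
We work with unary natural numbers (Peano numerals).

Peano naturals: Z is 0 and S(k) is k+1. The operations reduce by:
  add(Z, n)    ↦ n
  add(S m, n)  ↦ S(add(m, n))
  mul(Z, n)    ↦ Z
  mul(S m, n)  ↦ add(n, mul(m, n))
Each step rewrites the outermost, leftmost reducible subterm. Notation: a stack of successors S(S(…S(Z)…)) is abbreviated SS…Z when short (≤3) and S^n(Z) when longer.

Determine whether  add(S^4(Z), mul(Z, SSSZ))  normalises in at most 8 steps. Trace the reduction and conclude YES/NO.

  start: add(S^4(Z), mul(Z, SSSZ))
  [1] S(add(SSSZ, mul(Z, SSSZ)))
  [2] S(S(add(SSZ, mul(Z, SSSZ))))
  [3] S(S(S(add(SZ, mul(Z, SSSZ)))))
  [4] S(S(S(S(add(Z, mul(Z, SSSZ))))))
  [5] S(S(S(S(mul(Z, SSSZ)))))
  [6] S^4(Z)

Answer: YES — reaches normal form S^4(Z) in 6 ≤ 8 steps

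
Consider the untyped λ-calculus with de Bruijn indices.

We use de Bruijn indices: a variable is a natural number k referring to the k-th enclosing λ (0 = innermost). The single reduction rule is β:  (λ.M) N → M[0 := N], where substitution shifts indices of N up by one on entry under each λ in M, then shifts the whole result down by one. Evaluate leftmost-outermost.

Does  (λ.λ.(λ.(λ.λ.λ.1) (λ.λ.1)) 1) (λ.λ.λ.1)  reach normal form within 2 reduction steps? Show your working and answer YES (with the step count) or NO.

  start: (λ.λ.(λ.(λ.λ.λ.1) (λ.λ.1)) 1) (λ.λ.λ.1)
  →1  λ.(λ.(λ.λ.λ.1) (λ.λ.1)) (λ.λ.λ.1)
  →2  λ.(λ.λ.λ.1) (λ.λ.1)

Answer: NO — after 2 steps the term is λ.(λ.λ.λ.1) (λ.λ.1), not yet normal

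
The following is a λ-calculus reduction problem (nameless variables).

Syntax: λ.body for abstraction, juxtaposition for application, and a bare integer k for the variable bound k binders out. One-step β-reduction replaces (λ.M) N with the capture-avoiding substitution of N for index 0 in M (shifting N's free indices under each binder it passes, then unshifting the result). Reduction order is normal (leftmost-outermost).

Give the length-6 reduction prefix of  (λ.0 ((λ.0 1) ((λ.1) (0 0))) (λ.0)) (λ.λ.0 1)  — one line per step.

Answer: after 6 steps: (λ.λ.0 1) (λ.λ.0 1)

Derivation:
  start: (λ.0 ((λ.0 1) ((λ.1) (0 0))) (λ.0)) (λ.λ.0 1)
  [1] (λ.λ.0 1) ((λ.0 (λ.λ.0 1)) ((λ.λ.λ.0 1) ((λ.λ.0 1) (λ.λ.0 1)))) (λ.0)
  [2] (λ.0 ((λ.0 (λ.λ.0 1)) ((λ.λ.λ.0 1) ((λ.λ.0 1) (λ.λ.0 1))))) (λ.0)
  [3] (λ.0) ((λ.0 (λ.λ.0 1)) ((λ.λ.λ.0 1) ((λ.λ.0 1) (λ.λ.0 1))))
  [4] (λ.0 (λ.λ.0 1)) ((λ.λ.λ.0 1) ((λ.λ.0 1) (λ.λ.0 1)))
  [5] (λ.λ.λ.0 1) ((λ.λ.0 1) (λ.λ.0 1)) (λ.λ.0 1)
  [6] (λ.λ.0 1) (λ.λ.0 1)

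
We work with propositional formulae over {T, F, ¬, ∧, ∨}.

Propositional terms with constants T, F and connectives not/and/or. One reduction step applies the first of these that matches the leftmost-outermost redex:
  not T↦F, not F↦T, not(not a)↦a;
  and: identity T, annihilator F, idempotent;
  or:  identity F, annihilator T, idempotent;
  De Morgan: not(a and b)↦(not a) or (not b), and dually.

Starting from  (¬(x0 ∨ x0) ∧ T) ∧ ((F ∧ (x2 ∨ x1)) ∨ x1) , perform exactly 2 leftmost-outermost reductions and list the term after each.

  start: (¬(x0 ∨ x0) ∧ T) ∧ ((F ∧ (x2 ∨ x1)) ∨ x1)
  step 1: ¬(x0 ∨ x0) ∧ ((F ∧ (x2 ∨ x1)) ∨ x1)
  step 2: (¬x0 ∧ ¬x0) ∧ ((F ∧ (x2 ∨ x1)) ∨ x1)

Answer: after 2 steps: (¬x0 ∧ ¬x0) ∧ ((F ∧ (x2 ∨ x1)) ∨ x1)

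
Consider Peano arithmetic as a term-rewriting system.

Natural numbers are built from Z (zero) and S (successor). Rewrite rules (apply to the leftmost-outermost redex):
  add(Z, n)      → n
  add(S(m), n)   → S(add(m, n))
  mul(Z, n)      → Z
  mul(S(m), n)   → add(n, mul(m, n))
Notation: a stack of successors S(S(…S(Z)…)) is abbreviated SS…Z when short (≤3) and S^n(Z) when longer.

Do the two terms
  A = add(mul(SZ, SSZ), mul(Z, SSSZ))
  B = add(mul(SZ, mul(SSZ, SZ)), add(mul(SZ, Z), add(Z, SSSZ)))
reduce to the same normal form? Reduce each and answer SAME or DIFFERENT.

Answer: DIFFERENT — A ⇓ SSZ, B ⇓ S^5(Z)

Reduction:
Term A:
  start: add(mul(SZ, SSZ), mul(Z, SSSZ))
  →1  add(add(SSZ, mul(Z, SSZ)), mul(Z, SSSZ))
  →2  add(S(add(SZ, mul(Z, SSZ))), mul(Z, SSSZ))
  →3  S(add(add(SZ, mul(Z, SSZ)), mul(Z, SSSZ)))
  →4  S(add(S(add(Z, mul(Z, SSZ))), mul(Z, SSSZ)))
  →5  S(S(add(add(Z, mul(Z, SSZ)), mul(Z, SSSZ))))
  →6  S(S(add(mul(Z, SSZ), mul(Z, SSSZ))))
  →7  S(S(add(Z, mul(Z, SSSZ))))
  →8  S(S(mul(Z, SSSZ)))
  →9  SSZ

Term B:
  start: add(mul(SZ, mul(SSZ, SZ)), add(mul(SZ, Z), add(Z, SSSZ)))
  →1  add(add(mul(SSZ, SZ), mul(Z, mul(SSZ, SZ))), add(mul(SZ, Z), add(Z, SSSZ)))
  →2  add(add(add(SZ, mul(SZ, SZ)), mul(Z, mul(SSZ, SZ))), add(mul(SZ, Z), add(Z, SSSZ)))
  →3  add(add(S(add(Z, mul(SZ, SZ))), mul(Z, mul(SSZ, SZ))), add(mul(SZ, Z), add(Z, SSSZ)))
  →4  add(S(add(add(Z, mul(SZ, SZ)), mul(Z, mul(SSZ, SZ)))), add(mul(SZ, Z), add(Z, SSSZ)))
  →5  S(add(add(add(Z, mul(SZ, SZ)), mul(Z, mul(SSZ, SZ))), add(mul(SZ, Z), add(Z, SSSZ))))
  →6  S(add(add(mul(SZ, SZ), mul(Z, mul(SSZ, SZ))), add(mul(SZ, Z), add(Z, SSSZ))))
  →7  S(add(add(add(SZ, mul(Z, SZ)), mul(Z, mul(SSZ, SZ))), add(mul(SZ, Z), add(Z, SSSZ))))
  →8  S(add(add(S(add(Z, mul(Z, SZ))), mul(Z, mul(SSZ, SZ))), add(mul(SZ, Z), add(Z, SSSZ))))
  →9  S(add(S(add(add(Z, mul(Z, SZ)), mul(Z, mul(SSZ, SZ)))), add(mul(SZ, Z), add(Z, SSSZ))))
  →10  S(S(add(add(add(Z, mul(Z, SZ)), mul(Z, mul(SSZ, SZ))), add(mul(SZ, Z), add(Z, SSSZ)))))
  →11  S(S(add(add(mul(Z, SZ), mul(Z, mul(SSZ, SZ))), add(mul(SZ, Z), add(Z, SSSZ)))))
  →12  S(S(add(add(Z, mul(Z, mul(SSZ, SZ))), add(mul(SZ, Z), add(Z, SSSZ)))))
  →13  S(S(add(mul(Z, mul(SSZ, SZ)), add(mul(SZ, Z), add(Z, SSSZ)))))
  →14  S(S(add(Z, add(mul(SZ, Z), add(Z, SSSZ)))))
  →15  S(S(add(mul(SZ, Z), add(Z, SSSZ))))
  →16  S(S(add(add(Z, mul(Z, Z)), add(Z, SSSZ))))
  →17  S(S(add(mul(Z, Z), add(Z, SSSZ))))
  →18  S(S(add(Z, add(Z, SSSZ))))
  →19  S(S(add(Z, SSSZ)))
  →20  S^5(Z)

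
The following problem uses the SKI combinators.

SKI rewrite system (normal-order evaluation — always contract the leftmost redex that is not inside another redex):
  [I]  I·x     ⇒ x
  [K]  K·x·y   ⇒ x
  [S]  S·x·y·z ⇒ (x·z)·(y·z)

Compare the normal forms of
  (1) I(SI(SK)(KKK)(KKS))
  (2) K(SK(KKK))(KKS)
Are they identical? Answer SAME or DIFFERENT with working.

Term A:
  start: I(SI(SK)(KKK)(KKS))
  →1  SI(SK)(KKK)(KKS)
  →2  I(KKK)(SK(KKK))(KKS)
  →3  KKK(SK(KKK))(KKS)
  →4  K(SK(KKK))(KKS)
  →5  SK(KKK)
  →6  SKK

Term B:
  start: K(SK(KKK))(KKS)
  →1  SK(KKK)
  →2  SKK

Answer: SAME — A ⇓ SKK, B ⇓ SKK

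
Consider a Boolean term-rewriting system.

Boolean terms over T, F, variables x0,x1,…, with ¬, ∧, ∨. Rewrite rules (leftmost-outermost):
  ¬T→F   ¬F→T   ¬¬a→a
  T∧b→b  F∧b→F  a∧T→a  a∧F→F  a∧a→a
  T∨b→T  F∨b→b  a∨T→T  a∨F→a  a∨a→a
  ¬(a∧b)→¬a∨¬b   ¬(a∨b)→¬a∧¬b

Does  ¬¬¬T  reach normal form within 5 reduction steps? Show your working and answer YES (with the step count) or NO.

Answer: YES — reaches normal form F in 2 ≤ 5 steps

Working:
  start: ¬¬¬T
  →1  ¬T
  →2  F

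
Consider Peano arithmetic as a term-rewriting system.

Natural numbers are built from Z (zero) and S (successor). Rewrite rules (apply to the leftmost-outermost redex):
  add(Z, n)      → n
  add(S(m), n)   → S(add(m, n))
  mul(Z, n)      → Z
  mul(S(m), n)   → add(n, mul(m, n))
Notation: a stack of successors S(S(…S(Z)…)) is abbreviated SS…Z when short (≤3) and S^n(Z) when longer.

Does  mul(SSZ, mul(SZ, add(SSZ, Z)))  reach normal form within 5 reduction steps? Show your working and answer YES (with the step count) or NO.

Answer: NO — after 5 steps the term is S(add(add(add(SZ, Z), mul(Z, add(SSZ, Z))), mul(SZ, mul(SZ, add(SSZ, Z))))), not yet normal

Derivation:
  start: mul(SSZ, mul(SZ, add(SSZ, Z)))
  →1  add(mul(SZ, add(SSZ, Z)), mul(SZ, mul(SZ, add(SSZ, Z))))
  →2  add(add(add(SSZ, Z), mul(Z, add(SSZ, Z))), mul(SZ, mul(SZ, add(SSZ, Z))))
  →3  add(add(S(add(SZ, Z)), mul(Z, add(SSZ, Z))), mul(SZ, mul(SZ, add(SSZ, Z))))
  →4  add(S(add(add(SZ, Z), mul(Z, add(SSZ, Z)))), mul(SZ, mul(SZ, add(SSZ, Z))))
  →5  S(add(add(add(SZ, Z), mul(Z, add(SSZ, Z))), mul(SZ, mul(SZ, add(SSZ, Z)))))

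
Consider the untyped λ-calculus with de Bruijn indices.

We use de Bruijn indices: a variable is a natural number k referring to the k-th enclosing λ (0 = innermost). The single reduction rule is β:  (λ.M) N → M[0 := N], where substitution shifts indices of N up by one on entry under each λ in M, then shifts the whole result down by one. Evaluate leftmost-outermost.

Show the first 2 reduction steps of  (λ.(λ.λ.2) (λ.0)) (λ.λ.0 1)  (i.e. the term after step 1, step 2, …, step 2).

  start: (λ.(λ.λ.2) (λ.0)) (λ.λ.0 1)
  [1] (λ.λ.λ.λ.0 1) (λ.0)
  [2] λ.λ.λ.0 1

Answer: after 2 steps: λ.λ.λ.0 1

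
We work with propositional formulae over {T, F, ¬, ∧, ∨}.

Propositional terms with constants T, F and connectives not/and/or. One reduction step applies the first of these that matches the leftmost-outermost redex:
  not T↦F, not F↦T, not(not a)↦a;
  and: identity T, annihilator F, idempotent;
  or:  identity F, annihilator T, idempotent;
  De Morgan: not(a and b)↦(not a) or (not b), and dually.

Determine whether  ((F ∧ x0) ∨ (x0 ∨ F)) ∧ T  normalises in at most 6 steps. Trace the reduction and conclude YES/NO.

Answer: YES — reaches normal form x0 in 4 ≤ 6 steps

Reduction:
  start: ((F ∧ x0) ∨ (x0 ∨ F)) ∧ T
  →1  (F ∧ x0) ∨ (x0 ∨ F)
  →2  F ∨ (x0 ∨ F)
  →3  x0 ∨ F
  →4  x0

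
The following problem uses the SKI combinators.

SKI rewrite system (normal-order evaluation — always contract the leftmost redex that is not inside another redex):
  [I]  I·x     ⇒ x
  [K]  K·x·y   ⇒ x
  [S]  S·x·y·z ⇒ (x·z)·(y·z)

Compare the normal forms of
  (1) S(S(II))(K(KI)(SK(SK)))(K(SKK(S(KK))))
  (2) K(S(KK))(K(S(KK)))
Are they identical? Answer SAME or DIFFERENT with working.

Answer: SAME — A ⇓ S(KK), B ⇓ S(KK)

Reduction:
Term A:
  start: S(S(II))(K(KI)(SK(SK)))(K(SKK(S(KK))))
  [1] S(II)(K(SKK(S(KK))))(K(KI)(SK(SK))(K(SKK(S(KK)))))
  [2] II(K(KI)(SK(SK))(K(SKK(S(KK)))))(K(SKK(S(KK)))(K(KI)(SK(SK))(K(SKK(S(KK))))))
  [3] I(K(KI)(SK(SK))(K(SKK(S(KK)))))(K(SKK(S(KK)))(K(KI)(SK(SK))(K(SKK(S(KK))))))
  [4] K(KI)(SK(SK))(K(SKK(S(KK))))(K(SKK(S(KK)))(K(KI)(SK(SK))(K(SKK(S(KK))))))
  [5] KI(K(SKK(S(KK))))(K(SKK(S(KK)))(K(KI)(SK(SK))(K(SKK(S(KK))))))
  [6] I(K(SKK(S(KK)))(K(KI)(SK(SK))(K(SKK(S(KK))))))
  [7] K(SKK(S(KK)))(K(KI)(SK(SK))(K(SKK(S(KK)))))
  [8] SKK(S(KK))
  [9] K(S(KK))(K(S(KK)))
  [10] S(KK)

Term B:
  start: K(S(KK))(K(S(KK)))
  [1] S(KK)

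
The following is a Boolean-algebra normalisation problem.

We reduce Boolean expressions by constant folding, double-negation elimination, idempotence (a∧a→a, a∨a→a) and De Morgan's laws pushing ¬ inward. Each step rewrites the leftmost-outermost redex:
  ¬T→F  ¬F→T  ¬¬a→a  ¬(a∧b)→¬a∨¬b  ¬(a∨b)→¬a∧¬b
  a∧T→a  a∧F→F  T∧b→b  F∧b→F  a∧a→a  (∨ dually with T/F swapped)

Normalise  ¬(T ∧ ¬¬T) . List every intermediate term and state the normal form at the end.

  start: ¬(T ∧ ¬¬T)
  →1  ¬T ∨ ¬¬¬T
  →2  F ∨ ¬¬¬T
  →3  ¬¬¬T
  →4  ¬T
  →5  F

Answer: normal form = F  (in 5 steps)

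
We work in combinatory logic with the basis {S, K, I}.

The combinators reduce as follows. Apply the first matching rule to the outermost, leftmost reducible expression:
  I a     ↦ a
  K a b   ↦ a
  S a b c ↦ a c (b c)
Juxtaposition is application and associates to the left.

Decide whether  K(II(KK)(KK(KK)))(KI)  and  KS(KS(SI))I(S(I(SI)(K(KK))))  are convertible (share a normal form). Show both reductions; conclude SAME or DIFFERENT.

Answer: DIFFERENT — A ⇓ K, B ⇓ SI(S(SI(K(KK))))

Derivation:
Term A:
  start: K(II(KK)(KK(KK)))(KI)
  →1  II(KK)(KK(KK))
  →2  I(KK)(KK(KK))
  →3  KK(KK(KK))
  →4  K

Term B:
  start: KS(KS(SI))I(S(I(SI)(K(KK))))
  →1  SI(S(I(SI)(K(KK))))
  →2  SI(S(SI(K(KK))))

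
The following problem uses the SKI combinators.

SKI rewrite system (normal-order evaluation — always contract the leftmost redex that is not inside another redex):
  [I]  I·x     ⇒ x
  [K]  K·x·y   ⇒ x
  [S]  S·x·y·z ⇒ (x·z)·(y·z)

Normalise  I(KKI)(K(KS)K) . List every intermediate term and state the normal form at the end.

Answer: normal form = K(KS)  (in 3 steps)

Derivation:
  start: I(KKI)(K(KS)K)
  step 1: KKI(K(KS)K)
  step 2: K(K(KS)K)
  step 3: K(KS)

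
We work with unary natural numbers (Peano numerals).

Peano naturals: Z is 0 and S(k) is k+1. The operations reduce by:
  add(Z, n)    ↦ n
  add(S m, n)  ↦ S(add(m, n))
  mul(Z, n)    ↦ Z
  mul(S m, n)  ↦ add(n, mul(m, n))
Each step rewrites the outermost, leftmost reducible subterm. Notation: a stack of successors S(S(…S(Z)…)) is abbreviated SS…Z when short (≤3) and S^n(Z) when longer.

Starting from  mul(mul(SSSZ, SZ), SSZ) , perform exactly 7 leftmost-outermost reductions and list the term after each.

  start: mul(mul(SSSZ, SZ), SSZ)
  [1] mul(add(SZ, mul(SSZ, SZ)), SSZ)
  [2] mul(S(add(Z, mul(SSZ, SZ))), SSZ)
  [3] add(SSZ, mul(add(Z, mul(SSZ, SZ)), SSZ))
  [4] S(add(SZ, mul(add(Z, mul(SSZ, SZ)), SSZ)))
  [5] S(S(add(Z, mul(add(Z, mul(SSZ, SZ)), SSZ))))
  [6] S(S(mul(add(Z, mul(SSZ, SZ)), SSZ)))
  [7] S(S(mul(mul(SSZ, SZ), SSZ)))

Answer: after 7 steps: S(S(mul(mul(SSZ, SZ), SSZ)))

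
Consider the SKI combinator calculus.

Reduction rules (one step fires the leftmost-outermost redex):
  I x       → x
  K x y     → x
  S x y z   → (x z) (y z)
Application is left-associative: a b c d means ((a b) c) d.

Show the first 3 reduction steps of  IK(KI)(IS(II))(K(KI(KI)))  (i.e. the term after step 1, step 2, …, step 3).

Answer: after 3 steps: I

Reduction:
  start: IK(KI)(IS(II))(K(KI(KI)))
  [1] K(KI)(IS(II))(K(KI(KI)))
  [2] KI(K(KI(KI)))
  [3] I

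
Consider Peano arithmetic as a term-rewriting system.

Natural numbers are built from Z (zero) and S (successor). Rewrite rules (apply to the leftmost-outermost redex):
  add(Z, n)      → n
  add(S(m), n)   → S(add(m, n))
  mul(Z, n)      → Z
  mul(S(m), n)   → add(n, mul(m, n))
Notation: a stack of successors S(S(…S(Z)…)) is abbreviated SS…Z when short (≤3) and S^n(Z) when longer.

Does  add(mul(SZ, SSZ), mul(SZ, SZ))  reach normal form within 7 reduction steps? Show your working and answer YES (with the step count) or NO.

Answer: NO — after 7 steps the term is S(S(add(Z, mul(SZ, SZ)))), not yet normal

Derivation:
  start: add(mul(SZ, SSZ), mul(SZ, SZ))
  →1  add(add(SSZ, mul(Z, SSZ)), mul(SZ, SZ))
  →2  add(S(add(SZ, mul(Z, SSZ))), mul(SZ, SZ))
  →3  S(add(add(SZ, mul(Z, SSZ)), mul(SZ, SZ)))
  →4  S(add(S(add(Z, mul(Z, SSZ))), mul(SZ, SZ)))
  →5  S(S(add(add(Z, mul(Z, SSZ)), mul(SZ, SZ))))
  →6  S(S(add(mul(Z, SSZ), mul(SZ, SZ))))
  →7  S(S(add(Z, mul(SZ, SZ))))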